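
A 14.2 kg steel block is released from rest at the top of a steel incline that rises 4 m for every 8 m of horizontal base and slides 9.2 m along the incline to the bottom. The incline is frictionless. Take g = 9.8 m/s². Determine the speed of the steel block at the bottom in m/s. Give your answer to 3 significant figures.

8.98 m/s

The weight component along the incline is mg sin 26.57° = 62.234 N and the normal force is N = mg cos 26.57° = 124.468 N.
With no friction, a = g sin 26.57° = 4.3827 m/s².
Starting from rest over a distance of 9.2 m, v² = 2aL = 2 × 4.3827 × 9.2 = 80.6417, so v = 8.9801 m/s.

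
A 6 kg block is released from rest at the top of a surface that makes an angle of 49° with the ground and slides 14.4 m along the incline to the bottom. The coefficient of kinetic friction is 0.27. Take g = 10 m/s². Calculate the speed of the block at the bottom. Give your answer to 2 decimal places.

The weight component along the incline is mg sin 49° = 45.283 N and the normal force is N = mg cos 49° = 39.364 N.
Friction up the slope is f = μN = 0.27 × 39.364 = 10.628 N, so the net downslope force is 45.283 − 10.628 = 34.655 N and a = 34.655 / 6 = 5.7758 m/s².
Starting from rest over a distance of 14.4 m, v² = 2aL = 2 × 5.7758 × 14.4 = 166.3430, so v = 12.8974 m/s.

12.90 m/s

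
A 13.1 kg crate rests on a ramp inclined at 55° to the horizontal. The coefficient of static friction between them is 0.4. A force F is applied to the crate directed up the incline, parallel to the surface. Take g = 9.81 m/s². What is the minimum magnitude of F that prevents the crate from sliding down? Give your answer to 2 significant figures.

76 N

The normal force is N = mg cos 55° = 73.711 N. With F at its minimum the crate is on the verge of sliding down, so static friction is at its maximum μ_s N = 0.4 × 73.711 = 29.484 N and acts up the slope.
Equilibrium along the incline: F + μ_s N = mg sin 55°, so F = 105.270 − 29.484 = 75.786 N.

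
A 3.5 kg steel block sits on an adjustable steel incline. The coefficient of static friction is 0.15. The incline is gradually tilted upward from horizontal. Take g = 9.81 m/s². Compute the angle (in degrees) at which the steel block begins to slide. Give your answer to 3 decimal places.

8.531°

At the threshold of sliding, static friction is at its maximum μ_s N and exactly balances the weight component along the incline: mg sin θ = μ_s mg cos θ.
Hence tan θ = μ_s = 0.15, so θ = arctan(0.15) = 8.5308°.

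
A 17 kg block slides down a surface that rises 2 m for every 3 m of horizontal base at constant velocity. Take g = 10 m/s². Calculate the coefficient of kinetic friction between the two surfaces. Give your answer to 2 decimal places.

0.67

At constant velocity the net force along the incline is zero: mg sin 33.69° = μ mg cos 33.69°.
So μ = tan 33.69° = 0.5547 / 0.8321 = 0.6666.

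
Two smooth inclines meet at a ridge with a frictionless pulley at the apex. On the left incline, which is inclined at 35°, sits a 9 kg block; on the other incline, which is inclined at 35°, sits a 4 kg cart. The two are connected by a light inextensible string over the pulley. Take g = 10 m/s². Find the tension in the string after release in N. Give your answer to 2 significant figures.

32 N

Resolve each weight along its own incline: the 9 kg mass has component 9 × 10 × sin 35° = 51.622 N down its slope, and the 4 kg mass has 4 × 10 × sin 35° = 22.943 N down its slope.
The 9 kg side's 51.622 N exceeds the other side's 22.943 N, so that mass slides down and the 4 kg mass slides up. Taking that direction as positive, Newton's second law for the whole system gives 51.622 − 22.943 = (9 + 4) a, so a = 28.679 / 13 = 2.2061 m/s².
For the 4 kg mass (up-slope positive): T − 22.943 = 4 × 2.2061, so T = 31.767 N.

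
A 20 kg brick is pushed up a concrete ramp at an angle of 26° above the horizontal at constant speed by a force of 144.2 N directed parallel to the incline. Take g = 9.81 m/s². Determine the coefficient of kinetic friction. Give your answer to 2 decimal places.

At constant speed ΣF = 0 along the incline. The applied 144.2 N acts up the slope; the weight component mg sin 26° = 86.008 N and kinetic friction μN both act down the slope.
So 144.2 = 86.008 + μ × 176.343, giving μ = (144.2 − 86.008) / 176.343 = 0.3300.

0.33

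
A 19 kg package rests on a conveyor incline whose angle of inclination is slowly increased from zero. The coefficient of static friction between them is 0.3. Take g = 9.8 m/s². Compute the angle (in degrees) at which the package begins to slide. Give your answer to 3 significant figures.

At the threshold of sliding, static friction is at its maximum μ_s N and exactly balances the weight component along the incline: mg sin θ = μ_s mg cos θ.
Hence tan θ = μ_s = 0.3, so θ = arctan(0.3) = 16.6992°.

16.7°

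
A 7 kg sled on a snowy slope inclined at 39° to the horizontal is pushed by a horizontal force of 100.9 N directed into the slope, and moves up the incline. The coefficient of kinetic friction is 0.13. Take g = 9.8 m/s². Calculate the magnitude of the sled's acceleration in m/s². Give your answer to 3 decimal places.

2.865 m/s²

The horizontal push has components F cos 39° = 100.9 × 0.7771 = 78.409 N up the incline and F sin 39° = 100.9 × 0.6293 = 63.496 N pressing into the surface.
The normal force is therefore N = mg cos 39° + F sin 39° = 53.309 + 63.496 = 116.805 N, and kinetic friction down the slope is μN = 0.13 × 116.805 = 15.185 N.
Along the incline: F cos 39° − mg sin 39° − μN = ma, so 78.409 − 43.170 − 15.185 = 7 a, giving a = 2.8649 m/s².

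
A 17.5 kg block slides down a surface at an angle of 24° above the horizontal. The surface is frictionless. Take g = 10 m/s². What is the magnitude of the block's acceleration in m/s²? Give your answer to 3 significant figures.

Resolving the weight along the incline: the component pulling the block down the slope is mg sin 24° = 17.5 × 10 × 0.4067 = 71.172 N, and the normal force is N = mg cos 24° = 17.5 × 10 × 0.9135 = 159.862 N.
With no friction the net force along the incline is 71.172 N, so a = g sin 24° = 71.172 / 17.5 = 4.0670 m/s².

4.07 m/s²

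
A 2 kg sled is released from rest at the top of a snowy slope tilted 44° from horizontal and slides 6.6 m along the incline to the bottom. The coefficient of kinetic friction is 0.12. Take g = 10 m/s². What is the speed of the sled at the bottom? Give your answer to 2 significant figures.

The weight component along the incline is mg sin 44° = 13.893 N and the normal force is N = mg cos 44° = 14.387 N.
Friction up the slope is f = μN = 0.12 × 14.387 = 1.726 N, so the net downslope force is 13.893 − 1.726 = 12.167 N and a = 12.167 / 2 = 6.0835 m/s².
Starting from rest over a distance of 6.6 m, v² = 2aL = 2 × 6.0835 × 6.6 = 80.3022, so v = 8.9611 m/s.

9.0 m/s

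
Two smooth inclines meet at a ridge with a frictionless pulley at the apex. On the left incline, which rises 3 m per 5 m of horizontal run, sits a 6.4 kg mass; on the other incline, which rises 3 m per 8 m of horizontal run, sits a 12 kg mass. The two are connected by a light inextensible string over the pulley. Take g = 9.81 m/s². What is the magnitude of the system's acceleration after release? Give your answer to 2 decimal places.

0.49 m/s²

Resolve each weight along its own incline: the 6.4 kg mass has component 6.4 × 9.81 × sin 30.96° = 32.302 N down its slope, and the 12 kg mass has 12 × 9.81 × sin 20.56° = 41.334 N down its slope.
The 12 kg side's 41.334 N exceeds the other side's 32.302 N, so that mass slides down and the 6.4 kg mass slides up. Taking that direction as positive, Newton's second law for the whole system gives 41.334 − 32.302 = (6.4 + 12) a, so a = 9.032 / 18.4 = 0.4909 m/s².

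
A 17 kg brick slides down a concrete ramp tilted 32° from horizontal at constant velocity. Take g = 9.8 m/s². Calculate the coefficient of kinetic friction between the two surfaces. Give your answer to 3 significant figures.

0.625

At constant velocity the net force along the incline is zero: mg sin 32° = μ mg cos 32°.
So μ = tan 32° = 0.5299 / 0.8480 = 0.6249.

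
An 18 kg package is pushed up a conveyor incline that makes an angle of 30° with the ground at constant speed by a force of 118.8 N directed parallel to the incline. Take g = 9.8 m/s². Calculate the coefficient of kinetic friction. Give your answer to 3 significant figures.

0.200

At constant speed ΣF = 0 along the incline. The applied 118.8 N acts up the slope; the weight component mg sin 30° = 88.200 N and kinetic friction μN both act down the slope.
So 118.8 = 88.200 + μ × 152.767, giving μ = (118.8 − 88.200) / 152.767 = 0.2003.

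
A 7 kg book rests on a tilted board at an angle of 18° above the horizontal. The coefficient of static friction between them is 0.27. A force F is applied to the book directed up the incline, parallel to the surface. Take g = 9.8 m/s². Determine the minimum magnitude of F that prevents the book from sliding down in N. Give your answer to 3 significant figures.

The normal force is N = mg cos 18° = 65.242 N. With F at its minimum the book is on the verge of sliding down, so static friction is at its maximum μ_s N = 0.27 × 65.242 = 17.615 N and acts up the slope.
Equilibrium along the incline: F + μ_s N = mg sin 18°, so F = 21.199 − 17.615 = 3.584 N.

3.58 N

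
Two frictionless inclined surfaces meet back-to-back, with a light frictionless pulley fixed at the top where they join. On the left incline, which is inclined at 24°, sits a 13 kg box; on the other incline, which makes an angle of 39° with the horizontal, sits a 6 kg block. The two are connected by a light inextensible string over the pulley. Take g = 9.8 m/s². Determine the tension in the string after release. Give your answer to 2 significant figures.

42 N

Resolve each weight along its own incline: the 13 kg mass has component 13 × 9.8 × sin 24° = 51.818 N down its slope, and the 6 kg mass has 6 × 9.8 × sin 39° = 37.004 N down its slope.
The 13 kg side's 51.818 N exceeds the other side's 37.004 N, so that mass slides down and the 6 kg mass slides up. Taking that direction as positive, Newton's second law for the whole system gives 51.818 − 37.004 = (13 + 6) a, so a = 14.814 / 19 = 0.7797 m/s².
For the 6 kg mass (up-slope positive): T − 37.004 = 6 × 0.7797, so T = 41.682 N.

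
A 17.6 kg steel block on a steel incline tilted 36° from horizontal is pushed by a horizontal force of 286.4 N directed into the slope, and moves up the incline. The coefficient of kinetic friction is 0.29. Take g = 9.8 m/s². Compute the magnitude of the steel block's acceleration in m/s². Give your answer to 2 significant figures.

The horizontal push has components F cos 36° = 286.4 × 0.8090 = 231.698 N up the incline and F sin 36° = 286.4 × 0.5878 = 168.346 N pressing into the surface.
The normal force is therefore N = mg cos 36° + F sin 36° = 139.536 + 168.346 = 307.882 N, and kinetic friction down the slope is μN = 0.29 × 307.882 = 89.286 N.
Along the incline: F cos 36° − mg sin 36° − μN = ma, so 231.698 − 101.384 − 89.286 = 17.6 a, giving a = 2.3311 m/s².

2.3 m/s²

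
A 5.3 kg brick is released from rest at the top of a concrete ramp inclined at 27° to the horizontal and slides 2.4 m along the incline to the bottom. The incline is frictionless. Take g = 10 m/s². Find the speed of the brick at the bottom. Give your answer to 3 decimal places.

4.668 m/s

The weight component along the incline is mg sin 27° = 24.061 N and the normal force is N = mg cos 27° = 47.223 N.
With no friction, a = g sin 27° = 4.5399 m/s².
Starting from rest over a distance of 2.4 m, v² = 2aL = 2 × 4.5399 × 2.4 = 21.7915, so v = 4.6681 m/s.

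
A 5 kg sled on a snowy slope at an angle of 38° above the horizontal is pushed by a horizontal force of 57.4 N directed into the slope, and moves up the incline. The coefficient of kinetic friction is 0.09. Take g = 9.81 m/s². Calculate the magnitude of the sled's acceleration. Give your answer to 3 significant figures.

1.67 m/s²

The horizontal push has components F cos 38° = 57.4 × 0.7880 = 45.231 N up the incline and F sin 38° = 57.4 × 0.6157 = 35.341 N pressing into the surface.
The normal force is therefore N = mg cos 38° + F sin 38° = 38.651 + 35.341 = 73.992 N, and kinetic friction down the slope is μN = 0.09 × 73.992 = 6.659 N.
Along the incline: F cos 38° − mg sin 38° − μN = ma, so 45.231 − 30.200 − 6.659 = 5 a, giving a = 1.6744 m/s².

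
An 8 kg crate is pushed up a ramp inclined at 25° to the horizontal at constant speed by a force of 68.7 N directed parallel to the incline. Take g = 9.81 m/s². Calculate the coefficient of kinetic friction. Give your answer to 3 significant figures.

At constant speed ΣF = 0 along the incline. The applied 68.7 N acts up the slope; the weight component mg sin 25° = 33.167 N and kinetic friction μN both act down the slope.
So 68.7 = 33.167 + μ × 71.127, giving μ = (68.7 − 33.167) / 71.127 = 0.4996.

0.500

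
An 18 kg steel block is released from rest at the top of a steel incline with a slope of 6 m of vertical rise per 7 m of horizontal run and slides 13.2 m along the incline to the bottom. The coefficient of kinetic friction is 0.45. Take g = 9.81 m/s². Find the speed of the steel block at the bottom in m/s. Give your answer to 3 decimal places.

8.948 m/s

The weight component along the incline is mg sin 40.60° = 114.917 N and the normal force is N = mg cos 40.60° = 134.070 N.
Friction up the slope is f = μN = 0.45 × 134.070 = 60.331 N, so the net downslope force is 114.917 − 60.331 = 54.586 N and a = 54.586 / 18 = 3.0326 m/s².
Starting from rest over a distance of 13.2 m, v² = 2aL = 2 × 3.0326 × 13.2 = 80.0606, so v = 8.9477 m/s.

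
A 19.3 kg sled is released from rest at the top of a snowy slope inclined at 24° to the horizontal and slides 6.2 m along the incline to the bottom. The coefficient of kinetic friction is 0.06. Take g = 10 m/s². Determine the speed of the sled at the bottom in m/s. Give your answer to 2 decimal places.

6.61 m/s

The weight component along the incline is mg sin 24° = 78.500 N and the normal force is N = mg cos 24° = 176.314 N.
Friction up the slope is f = μN = 0.06 × 176.314 = 10.579 N, so the net downslope force is 78.500 − 10.579 = 67.921 N and a = 67.921 / 19.3 = 3.5192 m/s².
Starting from rest over a distance of 6.2 m, v² = 2aL = 2 × 3.5192 × 6.2 = 43.6381, so v = 6.6059 m/s.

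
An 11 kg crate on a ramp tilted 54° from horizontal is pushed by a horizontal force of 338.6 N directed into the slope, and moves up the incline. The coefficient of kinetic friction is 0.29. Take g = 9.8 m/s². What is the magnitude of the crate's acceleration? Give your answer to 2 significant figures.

The horizontal push has components F cos 54° = 338.6 × 0.5878 = 199.029 N up the incline and F sin 54° = 338.6 × 0.8090 = 273.927 N pressing into the surface.
The normal force is therefore N = mg cos 54° + F sin 54° = 63.365 + 273.927 = 337.292 N, and kinetic friction down the slope is μN = 0.29 × 337.292 = 97.815 N.
Along the incline: F cos 54° − mg sin 54° − μN = ma, so 199.029 − 87.210 − 97.815 = 11 a, giving a = 1.2731 m/s².

1.3 m/s²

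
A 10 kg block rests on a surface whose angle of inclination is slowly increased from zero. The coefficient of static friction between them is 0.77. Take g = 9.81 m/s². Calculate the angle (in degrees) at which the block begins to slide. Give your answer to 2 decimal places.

37.60°

At the threshold of sliding, static friction is at its maximum μ_s N and exactly balances the weight component along the incline: mg sin θ = μ_s mg cos θ.
Hence tan θ = μ_s = 0.77, so θ = arctan(0.77) = 37.5963°.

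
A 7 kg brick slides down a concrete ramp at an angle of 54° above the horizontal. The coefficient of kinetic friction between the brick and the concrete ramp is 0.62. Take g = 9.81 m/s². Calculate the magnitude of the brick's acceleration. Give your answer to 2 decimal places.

4.36 m/s²

Resolving the weight along the incline: the component pulling the brick down the slope is mg sin 54° = 7 × 9.81 × 0.8090 = 55.554 N, and the normal force is N = mg cos 54° = 7 × 9.81 × 0.5878 = 40.364 N.
Kinetic friction acts up the slope with magnitude f = μN = 0.62 × 40.364 = 25.026 N.
Net force along the incline is 55.554 − 25.026 = 30.528 N, so a = 30.528 / 7 = 4.3611 m/s².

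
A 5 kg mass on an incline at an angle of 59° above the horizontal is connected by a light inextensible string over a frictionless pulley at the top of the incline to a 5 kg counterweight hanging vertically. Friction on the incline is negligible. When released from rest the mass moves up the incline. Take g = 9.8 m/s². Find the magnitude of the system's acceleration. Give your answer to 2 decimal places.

0.70 m/s²

For the mass on the incline: the weight component along the slope is m₁g sin 59° = 5 × 9.8 × 0.8572 = 42.003 N and the normal force is N = m₁g cos 59° = 25.237 N.
Newton's second law for the mass (up-slope positive): T − 42.003 = 5 a. For the hanging counterweight (downward positive): 5 × 9.8 − T = 5 a.
Adding the two equations eliminates T: 6.997 = 10 a, so a = 0.6997 m/s².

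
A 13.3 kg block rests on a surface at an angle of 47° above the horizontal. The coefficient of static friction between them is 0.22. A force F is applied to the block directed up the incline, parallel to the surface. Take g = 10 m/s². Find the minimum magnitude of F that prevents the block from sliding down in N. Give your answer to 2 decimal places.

The normal force is N = mg cos 47° = 90.706 N. With F at its minimum the block is on the verge of sliding down, so static friction is at its maximum μ_s N = 0.22 × 90.706 = 19.955 N and acts up the slope.
Equilibrium along the incline: F + μ_s N = mg sin 47°, so F = 97.270 − 19.955 = 77.315 N.

77.31 N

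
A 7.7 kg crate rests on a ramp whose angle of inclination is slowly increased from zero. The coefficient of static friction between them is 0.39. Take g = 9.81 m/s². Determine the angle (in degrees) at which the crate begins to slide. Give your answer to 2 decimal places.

At the threshold of sliding, static friction is at its maximum μ_s N and exactly balances the weight component along the incline: mg sin θ = μ_s mg cos θ.
Hence tan θ = μ_s = 0.39, so θ = arctan(0.39) = 21.3058°.

21.31°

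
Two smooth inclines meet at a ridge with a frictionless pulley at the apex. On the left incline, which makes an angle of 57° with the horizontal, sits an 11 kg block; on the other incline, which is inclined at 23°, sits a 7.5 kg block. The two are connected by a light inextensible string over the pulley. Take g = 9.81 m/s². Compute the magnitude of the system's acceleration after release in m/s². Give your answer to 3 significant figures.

3.34 m/s²

Resolve each weight along its own incline: the 11 kg mass has component 11 × 9.81 × sin 57° = 90.501 N down its slope, and the 7.5 kg mass has 7.5 × 9.81 × sin 23° = 28.748 N down its slope.
The 11 kg side's 90.501 N exceeds the other side's 28.748 N, so that mass slides down and the 7.5 kg mass slides up. Taking that direction as positive, Newton's second law for the whole system gives 90.501 − 28.748 = (11 + 7.5) a, so a = 61.753 / 18.5 = 3.3380 m/s².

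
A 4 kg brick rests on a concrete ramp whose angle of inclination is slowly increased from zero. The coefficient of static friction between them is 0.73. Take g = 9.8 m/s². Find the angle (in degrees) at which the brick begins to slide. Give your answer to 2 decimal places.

36.13°

At the threshold of sliding, static friction is at its maximum μ_s N and exactly balances the weight component along the incline: mg sin θ = μ_s mg cos θ.
Hence tan θ = μ_s = 0.73, so θ = arctan(0.73) = 36.1294°.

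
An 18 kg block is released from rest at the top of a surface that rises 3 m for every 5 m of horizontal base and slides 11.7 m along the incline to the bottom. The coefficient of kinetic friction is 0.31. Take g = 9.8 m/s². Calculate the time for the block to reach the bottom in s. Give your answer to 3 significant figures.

3.10 s

The weight component along the incline is mg sin 30.96° = 90.757 N and the normal force is N = mg cos 30.96° = 151.262 N.
Friction up the slope is f = μN = 0.31 × 151.262 = 46.891 N, so the net downslope force is 90.757 − 46.891 = 43.866 N and a = 43.866 / 18 = 2.4370 m/s².
Starting from rest, L = ½at², so t = √(2L/a) = √(2 × 11.7 / 2.4370) = 3.0987 s.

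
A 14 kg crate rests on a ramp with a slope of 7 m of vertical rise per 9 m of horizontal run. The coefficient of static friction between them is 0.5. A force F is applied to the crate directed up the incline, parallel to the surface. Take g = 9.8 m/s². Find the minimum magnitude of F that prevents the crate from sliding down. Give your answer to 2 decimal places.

The normal force is N = mg cos 37.87° = 108.299 N. With F at its minimum the crate is on the verge of sliding down, so static friction is at its maximum μ_s N = 0.5 × 108.299 = 54.150 N and acts up the slope.
Equilibrium along the incline: F + μ_s N = mg sin 37.87°, so F = 84.233 − 54.150 = 30.083 N.

30.08 N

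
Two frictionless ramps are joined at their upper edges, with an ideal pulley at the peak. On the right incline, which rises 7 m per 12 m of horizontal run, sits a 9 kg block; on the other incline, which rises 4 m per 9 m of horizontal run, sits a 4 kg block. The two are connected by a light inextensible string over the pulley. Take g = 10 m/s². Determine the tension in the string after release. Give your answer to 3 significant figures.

25.2 N

Resolve each weight along its own incline: the 9 kg mass has component 9 × 10 × sin 30.26° = 45.348 N down its slope, and the 4 kg mass has 4 × 10 × sin 23.96° = 16.246 N down its slope.
The 9 kg side's 45.348 N exceeds the other side's 16.246 N, so that mass slides down and the 4 kg mass slides up. Taking that direction as positive, Newton's second law for the whole system gives 45.348 − 16.246 = (9 + 4) a, so a = 29.102 / 13 = 2.2386 m/s².
For the 4 kg mass (up-slope positive): T − 16.246 = 4 × 2.2386, so T = 25.200 N.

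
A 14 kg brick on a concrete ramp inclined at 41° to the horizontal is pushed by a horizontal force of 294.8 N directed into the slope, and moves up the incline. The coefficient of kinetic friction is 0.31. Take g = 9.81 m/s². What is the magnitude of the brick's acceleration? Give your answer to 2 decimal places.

2.88 m/s²

The horizontal push has components F cos 41° = 294.8 × 0.7547 = 222.486 N up the incline and F sin 41° = 294.8 × 0.6561 = 193.418 N pressing into the surface.
The normal force is therefore N = mg cos 41° + F sin 41° = 103.650 + 193.418 = 297.068 N, and kinetic friction down the slope is μN = 0.31 × 297.068 = 92.091 N.
Along the incline: F cos 41° − mg sin 41° − μN = ma, so 222.486 − 90.109 − 92.091 = 14 a, giving a = 2.8776 m/s².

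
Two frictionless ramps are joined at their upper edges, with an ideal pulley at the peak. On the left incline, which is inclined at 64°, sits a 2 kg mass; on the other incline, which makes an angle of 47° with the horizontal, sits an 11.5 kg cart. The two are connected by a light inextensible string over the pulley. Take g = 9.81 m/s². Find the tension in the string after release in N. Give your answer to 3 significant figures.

Resolve each weight along its own incline: the 2 kg mass has component 2 × 9.81 × sin 64° = 17.634 N down its slope, and the 11.5 kg mass has 11.5 × 9.81 × sin 47° = 82.508 N down its slope.
The 11.5 kg side's 82.508 N exceeds the other side's 17.634 N, so that mass slides down and the 2 kg mass slides up. Taking that direction as positive, Newton's second law for the whole system gives 82.508 − 17.634 = (2 + 11.5) a, so a = 64.874 / 13.5 = 4.8055 m/s².
For the 2 kg mass (up-slope positive): T − 17.634 = 2 × 4.8055, so T = 27.245 N.

27.2 N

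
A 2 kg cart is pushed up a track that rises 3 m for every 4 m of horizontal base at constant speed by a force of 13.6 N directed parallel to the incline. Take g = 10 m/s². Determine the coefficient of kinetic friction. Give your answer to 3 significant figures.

0.100

At constant speed ΣF = 0 along the incline. The applied 13.6 N acts up the slope; the weight component mg sin 36.87° = 12.000 N and kinetic friction μN both act down the slope.
So 13.6 = 12.000 + μ × 16.000, giving μ = (13.6 − 12.000) / 16.000 = 0.1000.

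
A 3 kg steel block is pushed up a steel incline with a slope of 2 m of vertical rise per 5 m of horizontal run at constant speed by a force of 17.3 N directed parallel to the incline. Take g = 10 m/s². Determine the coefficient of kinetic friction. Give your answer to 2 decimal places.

0.22

At constant speed ΣF = 0 along the incline. The applied 17.3 N acts up the slope; the weight component mg sin 21.80° = 11.142 N and kinetic friction μN both act down the slope.
So 17.3 = 11.142 + μ × 27.854, giving μ = (17.3 − 11.142) / 27.854 = 0.2211.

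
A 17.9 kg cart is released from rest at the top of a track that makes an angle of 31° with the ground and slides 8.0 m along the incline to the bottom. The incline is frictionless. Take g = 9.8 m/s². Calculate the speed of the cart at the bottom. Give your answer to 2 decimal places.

The weight component along the incline is mg sin 31° = 90.348 N and the normal force is N = mg cos 31° = 150.364 N.
With no friction, a = g sin 31° = 5.0474 m/s².
Starting from rest over a distance of 8.0 m, v² = 2aL = 2 × 5.0474 × 8.0 = 80.7584, so v = 8.9866 m/s.

8.99 m/s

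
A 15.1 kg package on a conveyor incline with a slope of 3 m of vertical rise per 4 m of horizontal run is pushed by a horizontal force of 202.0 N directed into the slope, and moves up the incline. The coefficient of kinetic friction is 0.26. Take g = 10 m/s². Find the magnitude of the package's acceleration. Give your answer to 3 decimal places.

0.535 m/s²

The horizontal push has components F cos 36.87° = 202.0 × 0.8000 = 161.600 N up the incline and F sin 36.87° = 202.0 × 0.6000 = 121.200 N pressing into the surface.
The normal force is therefore N = mg cos 36.87° + F sin 36.87° = 120.800 + 121.200 = 242.000 N, and kinetic friction down the slope is μN = 0.26 × 242.000 = 62.920 N.
Along the incline: F cos 36.87° − mg sin 36.87° − μN = ma, so 161.600 − 90.600 − 62.920 = 15.1 a, giving a = 0.5351 m/s².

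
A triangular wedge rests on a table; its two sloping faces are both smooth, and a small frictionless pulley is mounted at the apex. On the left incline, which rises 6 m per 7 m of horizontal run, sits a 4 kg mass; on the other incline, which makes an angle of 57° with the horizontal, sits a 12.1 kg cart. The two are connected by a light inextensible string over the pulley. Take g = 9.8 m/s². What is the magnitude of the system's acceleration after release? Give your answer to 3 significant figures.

Resolve each weight along its own incline: the 4 kg mass has component 4 × 9.8 × sin 40.60° = 25.511 N down its slope, and the 12.1 kg mass has 12.1 × 9.8 × sin 57° = 99.450 N down its slope.
The 12.1 kg side's 99.450 N exceeds the other side's 25.511 N, so that mass slides down and the 4 kg mass slides up. Taking that direction as positive, Newton's second law for the whole system gives 99.450 − 25.511 = (4 + 12.1) a, so a = 73.939 / 16.1 = 4.5925 m/s².

4.59 m/s²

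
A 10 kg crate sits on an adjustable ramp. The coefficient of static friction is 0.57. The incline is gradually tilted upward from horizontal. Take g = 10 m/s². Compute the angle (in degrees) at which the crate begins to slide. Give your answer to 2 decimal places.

At the threshold of sliding, static friction is at its maximum μ_s N and exactly balances the weight component along the incline: mg sin θ = μ_s mg cos θ.
Hence tan θ = μ_s = 0.57, so θ = arctan(0.57) = 29.6831°.

29.68°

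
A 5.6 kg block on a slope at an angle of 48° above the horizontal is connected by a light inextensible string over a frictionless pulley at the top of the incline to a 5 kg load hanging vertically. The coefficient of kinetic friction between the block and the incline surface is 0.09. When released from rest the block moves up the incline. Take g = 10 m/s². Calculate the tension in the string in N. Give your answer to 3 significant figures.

47.6 N

For the block on the incline: the weight component along the slope is m₁g sin 48° = 5.6 × 10 × 0.7431 = 41.614 N and the normal force is N = m₁g cos 48° = 37.471 N.
Kinetic friction opposes the block's motion up the incline: f = μN = 0.09 × 37.471 = 3.372 N acting down the slope.
Newton's second law for the block (up-slope positive): T − 41.614 − 3.372 = 5.6 a. For the hanging load (downward positive): 5 × 10 − T = 5 a.
Adding the two equations eliminates T: 5.014 = 10.6 a, so a = 0.4730 m/s².
Then from the hanging load's equation, T = 5 × (10 − 0.4730) = 47.635 N.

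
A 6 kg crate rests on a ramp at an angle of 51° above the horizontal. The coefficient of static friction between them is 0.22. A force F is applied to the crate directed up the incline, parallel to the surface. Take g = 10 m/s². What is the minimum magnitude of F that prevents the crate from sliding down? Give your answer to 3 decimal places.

38.322 N

The normal force is N = mg cos 51° = 37.759 N. With F at its minimum the crate is on the verge of sliding down, so static friction is at its maximum μ_s N = 0.22 × 37.759 = 8.307 N and acts up the slope.
Equilibrium along the incline: F + μ_s N = mg sin 51°, so F = 46.629 − 8.307 = 38.322 N.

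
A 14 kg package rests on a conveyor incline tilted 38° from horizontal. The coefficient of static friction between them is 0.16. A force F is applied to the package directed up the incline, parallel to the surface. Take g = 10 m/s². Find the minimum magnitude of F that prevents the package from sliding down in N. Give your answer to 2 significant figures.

69 N

The normal force is N = mg cos 38° = 110.322 N. With F at its minimum the package is on the verge of sliding down, so static friction is at its maximum μ_s N = 0.16 × 110.322 = 17.652 N and acts up the slope.
Equilibrium along the incline: F + μ_s N = mg sin 38°, so F = 86.193 − 17.652 = 68.541 N.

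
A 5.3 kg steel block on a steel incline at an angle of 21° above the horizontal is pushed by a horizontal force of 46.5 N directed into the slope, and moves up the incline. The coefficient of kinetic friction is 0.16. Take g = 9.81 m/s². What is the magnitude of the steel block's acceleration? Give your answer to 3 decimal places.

2.707 m/s²

The horizontal push has components F cos 21° = 46.5 × 0.9336 = 43.412 N up the incline and F sin 21° = 46.5 × 0.3584 = 16.666 N pressing into the surface.
The normal force is therefore N = mg cos 21° + F sin 21° = 48.541 + 16.666 = 65.207 N, and kinetic friction down the slope is μN = 0.16 × 65.207 = 10.433 N.
Along the incline: F cos 21° − mg sin 21° − μN = ma, so 43.412 − 18.634 − 10.433 = 5.3 a, giving a = 2.7066 m/s².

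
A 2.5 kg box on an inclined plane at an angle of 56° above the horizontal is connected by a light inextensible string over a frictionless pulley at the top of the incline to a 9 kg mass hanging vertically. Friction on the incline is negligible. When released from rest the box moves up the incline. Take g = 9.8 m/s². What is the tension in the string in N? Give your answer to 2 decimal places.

For the box on the incline: the weight component along the slope is m₁g sin 56° = 2.5 × 9.8 × 0.8290 = 20.310 N and the normal force is N = m₁g cos 56° = 13.700 N.
Newton's second law for the box (up-slope positive): T − 20.310 = 2.5 a. For the hanging mass (downward positive): 9 × 9.8 − T = 9 a.
Adding the two equations eliminates T: 67.890 = 11.5 a, so a = 5.9035 m/s².
Then from the hanging mass's equation, T = 9 × (9.8 − 5.9035) = 35.069 N.

35.07 N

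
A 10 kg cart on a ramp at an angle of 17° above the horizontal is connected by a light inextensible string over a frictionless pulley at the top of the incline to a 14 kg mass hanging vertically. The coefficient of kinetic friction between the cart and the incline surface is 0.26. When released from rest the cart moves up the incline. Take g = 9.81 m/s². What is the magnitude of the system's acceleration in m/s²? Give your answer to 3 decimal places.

For the cart on the incline: the weight component along the slope is m₁g sin 17° = 10 × 9.81 × 0.2924 = 28.684 N and the normal force is N = m₁g cos 17° = 93.813 N.
Kinetic friction opposes the cart's motion up the incline: f = μN = 0.26 × 93.813 = 24.391 N acting down the slope.
Newton's second law for the cart (up-slope positive): T − 28.684 − 24.391 = 10 a. For the hanging mass (downward positive): 14 × 9.81 − T = 14 a.
Adding the two equations eliminates T: 84.265 = 24 a, so a = 3.5110 m/s².

3.511 m/s²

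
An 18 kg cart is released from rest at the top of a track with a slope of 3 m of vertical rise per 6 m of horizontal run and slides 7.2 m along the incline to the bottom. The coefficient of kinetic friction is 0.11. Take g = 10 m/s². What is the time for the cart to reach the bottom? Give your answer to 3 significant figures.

2.03 s

The weight component along the incline is mg sin 26.57° = 80.498 N and the normal force is N = mg cos 26.57° = 160.997 N.
Friction up the slope is f = μN = 0.11 × 160.997 = 17.710 N, so the net downslope force is 80.498 − 17.710 = 62.788 N and a = 62.788 / 18 = 3.4882 m/s².
Starting from rest, L = ½at², so t = √(2L/a) = √(2 × 7.2 / 3.4882) = 2.0318 s.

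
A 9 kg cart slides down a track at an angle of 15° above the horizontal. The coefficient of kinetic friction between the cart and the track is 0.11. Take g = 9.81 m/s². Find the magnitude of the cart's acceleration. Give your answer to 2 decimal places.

1.50 m/s²

Resolving the weight along the incline: the component pulling the cart down the slope is mg sin 15° = 9 × 9.81 × 0.2588 = 22.849 N, and the normal force is N = mg cos 15° = 9 × 9.81 × 0.9659 = 85.279 N.
Kinetic friction acts up the slope with magnitude f = μN = 0.11 × 85.279 = 9.381 N.
Net force along the incline is 22.849 − 9.381 = 13.468 N, so a = 13.468 / 9 = 1.4964 m/s².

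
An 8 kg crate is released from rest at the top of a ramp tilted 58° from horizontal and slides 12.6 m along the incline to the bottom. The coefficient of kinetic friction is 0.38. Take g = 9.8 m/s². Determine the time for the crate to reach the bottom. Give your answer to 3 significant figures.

The weight component along the incline is mg sin 58° = 66.487 N and the normal force is N = mg cos 58° = 41.546 N.
Friction up the slope is f = μN = 0.38 × 41.546 = 15.787 N, so the net downslope force is 66.487 − 15.787 = 50.700 N and a = 50.700 / 8 = 6.3375 m/s².
Starting from rest, L = ½at², so t = √(2L/a) = √(2 × 12.6 / 6.3375) = 1.9941 s.

1.99 s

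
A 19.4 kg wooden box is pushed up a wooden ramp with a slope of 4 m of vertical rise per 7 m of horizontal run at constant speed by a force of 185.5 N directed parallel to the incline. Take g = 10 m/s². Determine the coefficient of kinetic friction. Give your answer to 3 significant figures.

At constant speed ΣF = 0 along the incline. The applied 185.5 N acts up the slope; the weight component mg sin 29.74° = 96.251 N and kinetic friction μN both act down the slope.
So 185.5 = 96.251 + μ × 168.439, giving μ = (185.5 − 96.251) / 168.439 = 0.5299.

0.530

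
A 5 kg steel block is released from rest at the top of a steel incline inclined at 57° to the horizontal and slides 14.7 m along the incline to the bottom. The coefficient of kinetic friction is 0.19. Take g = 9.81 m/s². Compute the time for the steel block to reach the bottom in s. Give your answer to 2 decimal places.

2.02 s

The weight component along the incline is mg sin 57° = 41.137 N and the normal force is N = mg cos 57° = 26.715 N.
Friction up the slope is f = μN = 0.19 × 26.715 = 5.076 N, so the net downslope force is 41.137 − 5.076 = 36.061 N and a = 36.061 / 5 = 7.2122 m/s².
Starting from rest, L = ½at², so t = √(2L/a) = √(2 × 14.7 / 7.2122) = 2.0190 s.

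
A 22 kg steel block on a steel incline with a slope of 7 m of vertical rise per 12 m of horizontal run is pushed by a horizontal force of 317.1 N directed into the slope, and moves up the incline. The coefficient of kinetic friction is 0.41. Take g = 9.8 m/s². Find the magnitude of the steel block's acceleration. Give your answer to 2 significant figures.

The horizontal push has components F cos 30.26° = 317.1 × 0.8638 = 273.911 N up the incline and F sin 30.26° = 317.1 × 0.5039 = 159.787 N pressing into the surface.
The normal force is therefore N = mg cos 30.26° + F sin 30.26° = 186.235 + 159.787 = 346.022 N, and kinetic friction down the slope is μN = 0.41 × 346.022 = 141.869 N.
Along the incline: F cos 30.26° − mg sin 30.26° − μN = ma, so 273.911 − 108.641 − 141.869 = 22 a, giving a = 1.0637 m/s².

1.1 m/s²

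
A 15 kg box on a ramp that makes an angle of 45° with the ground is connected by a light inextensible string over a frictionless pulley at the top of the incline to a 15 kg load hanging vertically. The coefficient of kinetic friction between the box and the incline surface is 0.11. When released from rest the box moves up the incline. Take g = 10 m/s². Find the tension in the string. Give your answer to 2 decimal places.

For the box on the incline: the weight component along the slope is m₁g sin 45° = 15 × 10 × 0.7071 = 106.065 N and the normal force is N = m₁g cos 45° = 106.066 N.
Kinetic friction opposes the box's motion up the incline: f = μN = 0.11 × 106.066 = 11.667 N acting down the slope.
Newton's second law for the box (up-slope positive): T − 106.065 − 11.667 = 15 a. For the hanging load (downward positive): 15 × 10 − T = 15 a.
Adding the two equations eliminates T: 32.268 = 30 a, so a = 1.0756 m/s².
Then from the hanging load's equation, T = 15 × (10 − 1.0756) = 133.866 N.

133.87 N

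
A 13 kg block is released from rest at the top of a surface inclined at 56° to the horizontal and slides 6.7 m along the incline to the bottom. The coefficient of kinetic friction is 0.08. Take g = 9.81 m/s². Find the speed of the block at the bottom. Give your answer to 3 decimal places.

10.154 m/s

The weight component along the incline is mg sin 56° = 105.727 N and the normal force is N = mg cos 56° = 71.314 N.
Friction up the slope is f = μN = 0.08 × 71.314 = 5.705 N, so the net downslope force is 105.727 − 5.705 = 100.022 N and a = 100.022 / 13 = 7.6940 m/s².
Starting from rest over a distance of 6.7 m, v² = 2aL = 2 × 7.6940 × 6.7 = 103.0996, so v = 10.1538 m/s.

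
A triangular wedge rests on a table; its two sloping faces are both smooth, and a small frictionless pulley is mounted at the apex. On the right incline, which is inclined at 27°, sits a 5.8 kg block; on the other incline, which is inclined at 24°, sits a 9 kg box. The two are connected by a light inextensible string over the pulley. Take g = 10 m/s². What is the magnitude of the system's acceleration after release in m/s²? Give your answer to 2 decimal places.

Resolve each weight along its own incline: the 5.8 kg mass has component 5.8 × 10 × sin 27° = 26.331 N down its slope, and the 9 kg mass has 9 × 10 × sin 24° = 36.606 N down its slope.
The 9 kg side's 36.606 N exceeds the other side's 26.331 N, so that mass slides down and the 5.8 kg mass slides up. Taking that direction as positive, Newton's second law for the whole system gives 36.606 − 26.331 = (5.8 + 9) a, so a = 10.275 / 14.8 = 0.6943 m/s².

0.69 m/s²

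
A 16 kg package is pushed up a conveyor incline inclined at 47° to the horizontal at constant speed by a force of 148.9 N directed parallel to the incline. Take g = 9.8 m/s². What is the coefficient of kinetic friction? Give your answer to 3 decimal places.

0.320

At constant speed ΣF = 0 along the incline. The applied 148.9 N acts up the slope; the weight component mg sin 47° = 114.676 N and kinetic friction μN both act down the slope.
So 148.9 = 114.676 + μ × 106.937, giving μ = (148.9 − 114.676) / 106.937 = 0.3200.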